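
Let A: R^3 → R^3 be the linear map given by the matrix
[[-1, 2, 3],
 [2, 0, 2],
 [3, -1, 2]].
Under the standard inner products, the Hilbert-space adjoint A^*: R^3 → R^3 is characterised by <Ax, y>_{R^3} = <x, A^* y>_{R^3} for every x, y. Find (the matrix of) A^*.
A^* = A^T =
[[-1, 2, 3],
 [2, 0, -1],
 [3, 2, 2]]

For real matrices with standard dot products, the defining identity <Ax, y> = <x, A^* y> gives (Ax)^T y = x^T (A^*) y, i.e. x^T A^T y = x^T (A^*) y. Since this holds for all x, y, we must have A^* = A^T. Therefore
A^* =
[[-1, 2, 3],
 [2, 0, -1],
 [3, 2, 2]].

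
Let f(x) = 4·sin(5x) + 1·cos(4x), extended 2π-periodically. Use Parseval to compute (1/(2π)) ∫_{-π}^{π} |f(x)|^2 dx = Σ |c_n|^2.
Σ |c_n|^2 = 17/2

Expand |f|^2 and use orthogonality of {sin(nx), cos(mx)} on [-π, π]:
  ∫_{-π}^{π} sin(nx)^2 dx = π, ∫ cos(mx)^2 dx = π, and cross terms integrate to 0.
So ∫_{-π}^{π} f(x)^2 dx = 4^2 · π + 1^2 · π = (16 + 1)π.
Divide by 2π: (16 + 1)/2 = 17/2.
By Parseval, this equals Σ |c_n|^2.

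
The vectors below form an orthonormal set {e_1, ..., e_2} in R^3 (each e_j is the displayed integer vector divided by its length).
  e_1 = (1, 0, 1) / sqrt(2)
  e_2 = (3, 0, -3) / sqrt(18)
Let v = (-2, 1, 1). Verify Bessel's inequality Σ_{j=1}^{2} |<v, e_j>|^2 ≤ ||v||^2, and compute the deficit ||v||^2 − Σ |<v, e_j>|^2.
Σ |<v, e_j>|^2 = 5; ||v||^2 = 6; deficit = 1

Write each e_j = u_j / sqrt(<u_j, u_j>) where u_j is the displayed integer vector. Then <v, e_j> = <v, u_j> / sqrt(<u_j, u_j>), so |<v, e_j>|^2 = <v, u_j>^2 / <u_j, u_j>.
Coefficients: <v, e_1> = -1/sqrt(2), <v, e_2> = -9/sqrt(18).
Square and sum: Σ |<v, e_j>|^2 = 5.
Compute ||v||^2 = v·v = 6.
Deficit = 6 − 5 = 1 ≥ 0, confirming Bessel's inequality. (The deficit equals ||v − Σ <v,e_j> e_j||^2, the squared distance from v to span{e_j}.)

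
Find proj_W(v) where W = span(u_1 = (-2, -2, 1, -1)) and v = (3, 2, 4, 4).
proj_W(v) = (2, 2, -1, 1)

Set up U = [u_1 | ... | u_1] ∈ R^(4×1). The projector onto W = col(U) is P = U (U^T U)^(-1) U^T.
Compute U^T U =
  [10],
and U^T v = (-10).
Solve U^T U · c = U^T v for the coefficients: c = (-1). The projection is proj_W(v) = U c.
Check: (v - proj_W(v)) · u_1 = 0  (should be 0).
Result: proj_W(v) = (2, 2, -1, 1).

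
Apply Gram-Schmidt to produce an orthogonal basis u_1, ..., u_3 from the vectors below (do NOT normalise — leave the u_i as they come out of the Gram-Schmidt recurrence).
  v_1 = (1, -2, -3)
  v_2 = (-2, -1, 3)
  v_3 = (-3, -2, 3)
Orthogonal basis:
  u_1 = (1, -2, -3)
  u_2 = (-19/14, -16/7, 15/14)
  u_3 = (-54/115, 18/115, -6/23)

Apply the Gram-Schmidt recurrence
  u_1 = v_1
  u_i = v_i − Σ_{j<i} ((v_i · u_j) / (u_j · u_j)) · u_j.

Step by step this gives:
  u_1 = (1, -2, -3)
  u_2 = (-19/14, -16/7, 15/14)
  u_3 = (-54/115, 18/115, -6/23)

Orthogonality check:
  u_2 · u_1 = 0 (should be 0)
  u_3 · u_1 = 0 (should be 0)
  u_3 · u_2 = 0 (should be 0)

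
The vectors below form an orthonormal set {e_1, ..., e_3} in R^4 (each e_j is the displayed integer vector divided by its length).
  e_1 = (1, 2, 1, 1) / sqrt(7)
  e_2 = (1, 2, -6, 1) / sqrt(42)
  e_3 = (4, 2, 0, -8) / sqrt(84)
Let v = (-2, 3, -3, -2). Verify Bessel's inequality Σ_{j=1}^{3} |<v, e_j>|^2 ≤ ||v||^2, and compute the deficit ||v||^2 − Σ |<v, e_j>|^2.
Σ |<v, e_j>|^2 = 12; ||v||^2 = 26; deficit = 14

Write each e_j = u_j / sqrt(<u_j, u_j>) where u_j is the displayed integer vector. Then <v, e_j> = <v, u_j> / sqrt(<u_j, u_j>), so |<v, e_j>|^2 = <v, u_j>^2 / <u_j, u_j>.
Coefficients: <v, e_1> = -1/sqrt(7), <v, e_2> = 20/sqrt(42), <v, e_3> = 14/sqrt(84).
Square and sum: Σ |<v, e_j>|^2 = 12.
Compute ||v||^2 = v·v = 26.
Deficit = 26 − 12 = 14 ≥ 0, confirming Bessel's inequality. (The deficit equals ||v − Σ <v,e_j> e_j||^2, the squared distance from v to span{e_j}.)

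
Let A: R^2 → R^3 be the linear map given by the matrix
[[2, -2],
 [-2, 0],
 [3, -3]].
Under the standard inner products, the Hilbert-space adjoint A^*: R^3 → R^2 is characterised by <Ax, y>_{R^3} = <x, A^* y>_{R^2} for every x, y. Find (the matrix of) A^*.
A^* = A^T =
[[2, -2, 3],
 [-2, 0, -3]]

For real matrices with standard dot products, the defining identity <Ax, y> = <x, A^* y> gives (Ax)^T y = x^T (A^*) y, i.e. x^T A^T y = x^T (A^*) y. Since this holds for all x, y, we must have A^* = A^T. Therefore
A^* =
[[2, -2, 3],
 [-2, 0, -3]].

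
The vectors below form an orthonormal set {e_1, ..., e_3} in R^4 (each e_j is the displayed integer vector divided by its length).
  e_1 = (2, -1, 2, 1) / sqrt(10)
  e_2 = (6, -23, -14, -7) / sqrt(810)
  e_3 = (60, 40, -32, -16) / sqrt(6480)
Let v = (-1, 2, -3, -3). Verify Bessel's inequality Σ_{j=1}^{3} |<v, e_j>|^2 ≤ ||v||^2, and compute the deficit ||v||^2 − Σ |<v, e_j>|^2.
Σ |<v, e_j>|^2 = 106/5; ||v||^2 = 23; deficit = 9/5

Write each e_j = u_j / sqrt(<u_j, u_j>) where u_j is the displayed integer vector. Then <v, e_j> = <v, u_j> / sqrt(<u_j, u_j>), so |<v, e_j>|^2 = <v, u_j>^2 / <u_j, u_j>.
Coefficients: <v, e_1> = -13/sqrt(10), <v, e_2> = 11/sqrt(810), <v, e_3> = 164/sqrt(6480).
Square and sum: Σ |<v, e_j>|^2 = 106/5.
Compute ||v||^2 = v·v = 23.
Deficit = 23 − 106/5 = 9/5 ≥ 0, confirming Bessel's inequality. (The deficit equals ||v − Σ <v,e_j> e_j||^2, the squared distance from v to span{e_j}.)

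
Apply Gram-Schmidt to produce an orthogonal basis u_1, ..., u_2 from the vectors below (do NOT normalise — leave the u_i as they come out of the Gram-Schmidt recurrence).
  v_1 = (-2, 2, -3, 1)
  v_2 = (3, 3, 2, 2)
Orthogonal basis:
  u_1 = (-2, 2, -3, 1)
  u_2 = (23/9, 31/9, 4/3, 20/9)

Apply the Gram-Schmidt recurrence
  u_1 = v_1
  u_i = v_i − Σ_{j<i} ((v_i · u_j) / (u_j · u_j)) · u_j.

Step by step this gives:
  u_1 = (-2, 2, -3, 1)
  u_2 = (23/9, 31/9, 4/3, 20/9)

Orthogonality check:
  u_2 · u_1 = 0 (should be 0)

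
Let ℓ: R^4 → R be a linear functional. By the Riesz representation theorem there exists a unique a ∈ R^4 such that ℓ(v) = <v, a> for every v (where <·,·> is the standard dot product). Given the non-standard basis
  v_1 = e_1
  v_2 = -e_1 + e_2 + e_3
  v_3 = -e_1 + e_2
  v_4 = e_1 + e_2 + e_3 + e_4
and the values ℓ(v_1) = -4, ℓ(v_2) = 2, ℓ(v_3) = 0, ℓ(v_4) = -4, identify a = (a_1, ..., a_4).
a = (-4, -4, 2, 2)

Write a = (a_1, ..., a_4) in the standard basis. For each basis vector v_i, ℓ(v_i) = <v_i, a> is a linear equation in the a_j's. Collect the n equations into a matrix system V a = ℓ, where row i of V is v_i (expressed in the standard basis). Since V is invertible (lower-triangular with 1s on the diagonal, up to permutation), solve by back-substitution:
  V =
[[1, 0, 0, 0],
 [-1, 1, 1, 0],
 [-1, 1, 0, 0],
 [1, 1, 1, 1]]
  V a = (-4, 2, 0, -4)
Solving gives a = (-4, -4, 2, 2).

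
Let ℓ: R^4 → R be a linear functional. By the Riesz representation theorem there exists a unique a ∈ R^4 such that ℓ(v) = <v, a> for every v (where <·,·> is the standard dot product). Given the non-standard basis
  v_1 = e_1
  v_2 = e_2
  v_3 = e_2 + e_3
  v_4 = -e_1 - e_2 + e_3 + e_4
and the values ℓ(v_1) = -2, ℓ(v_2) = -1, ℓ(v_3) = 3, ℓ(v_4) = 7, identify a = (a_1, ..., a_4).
a = (-2, -1, 4, 0)

Write a = (a_1, ..., a_4) in the standard basis. For each basis vector v_i, ℓ(v_i) = <v_i, a> is a linear equation in the a_j's. Collect the n equations into a matrix system V a = ℓ, where row i of V is v_i (expressed in the standard basis). Since V is invertible (lower-triangular with 1s on the diagonal, up to permutation), solve by back-substitution:
  V =
[[1, 0, 0, 0],
 [0, 1, 0, 0],
 [0, 1, 1, 0],
 [-1, -1, 1, 1]]
  V a = (-2, -1, 3, 7)
Solving gives a = (-2, -1, 4, 0).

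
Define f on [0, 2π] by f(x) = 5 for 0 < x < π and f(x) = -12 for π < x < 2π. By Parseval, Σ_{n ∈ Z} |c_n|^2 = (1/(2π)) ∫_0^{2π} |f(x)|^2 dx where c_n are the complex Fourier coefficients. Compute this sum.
Σ |c_n|^2 = 169/2

Parseval equates the L^2 energy of f (normalised by 1/(2π)) with the ℓ^2 sum of its Fourier coefficients: (1/(2π)) ∫_0^{2π} |f|^2 = Σ |c_n|^2.
Compute the left side: (1/(2π)) [∫_0^π 5^2 dx + ∫_π^{2π} (-12)^2 dx] = (1/(2π)) · (25π + 144π) = (25 + 144)/2 = 169/2.
So Σ_{n ∈ Z} |c_n|^2 = 169/2.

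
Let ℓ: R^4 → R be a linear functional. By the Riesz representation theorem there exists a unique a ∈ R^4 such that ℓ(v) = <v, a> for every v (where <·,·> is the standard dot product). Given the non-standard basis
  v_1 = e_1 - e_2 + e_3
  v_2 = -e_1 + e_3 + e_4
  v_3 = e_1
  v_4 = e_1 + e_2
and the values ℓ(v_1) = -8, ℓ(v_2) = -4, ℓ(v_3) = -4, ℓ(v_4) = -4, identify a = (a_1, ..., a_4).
a = (-4, 0, -4, -4)

Write a = (a_1, ..., a_4) in the standard basis. For each basis vector v_i, ℓ(v_i) = <v_i, a> is a linear equation in the a_j's. Collect the n equations into a matrix system V a = ℓ, where row i of V is v_i (expressed in the standard basis). Since V is invertible (lower-triangular with 1s on the diagonal, up to permutation), solve by back-substitution:
  V =
[[1, -1, 1, 0],
 [-1, 0, 1, 1],
 [1, 0, 0, 0],
 [1, 1, 0, 0]]
  V a = (-8, -4, -4, -4)
Solving gives a = (-4, 0, -4, -4).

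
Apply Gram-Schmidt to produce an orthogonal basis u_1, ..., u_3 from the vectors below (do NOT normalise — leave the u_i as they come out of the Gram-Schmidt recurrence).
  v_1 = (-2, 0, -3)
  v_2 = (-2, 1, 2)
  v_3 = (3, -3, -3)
Orthogonal basis:
  u_1 = (-2, 0, -3)
  u_2 = (-30/13, 1, 20/13)
  u_3 = (-45/113, -150/113, 30/113)

Apply the Gram-Schmidt recurrence
  u_1 = v_1
  u_i = v_i − Σ_{j<i} ((v_i · u_j) / (u_j · u_j)) · u_j.

Step by step this gives:
  u_1 = (-2, 0, -3)
  u_2 = (-30/13, 1, 20/13)
  u_3 = (-45/113, -150/113, 30/113)

Orthogonality check:
  u_2 · u_1 = 0 (should be 0)
  u_3 · u_1 = 0 (should be 0)
  u_3 · u_2 = 0 (should be 0)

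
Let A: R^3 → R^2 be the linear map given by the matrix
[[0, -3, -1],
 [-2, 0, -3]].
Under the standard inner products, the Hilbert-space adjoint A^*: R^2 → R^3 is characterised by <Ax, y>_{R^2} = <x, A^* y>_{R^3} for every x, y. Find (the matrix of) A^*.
A^* = A^T =
[[0, -2],
 [-3, 0],
 [-1, -3]]

For real matrices with standard dot products, the defining identity <Ax, y> = <x, A^* y> gives (Ax)^T y = x^T (A^*) y, i.e. x^T A^T y = x^T (A^*) y. Since this holds for all x, y, we must have A^* = A^T. Therefore
A^* =
[[0, -2],
 [-3, 0],
 [-1, -3]].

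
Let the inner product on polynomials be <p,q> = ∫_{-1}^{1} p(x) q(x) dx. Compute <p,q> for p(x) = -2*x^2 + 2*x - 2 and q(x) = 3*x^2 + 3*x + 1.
<p,q> = -116/15

Expand the product: p(x)·q(x) = -6*x^4 - 2*x^2 - 4*x - 2.
∫_{-1}^{1} of each monomial x^k gives [2/(k+1) if k even, 0 if k odd]. Integrating term-by-term (or equivalently evaluating the antiderivative F(x) = -6*x^5/5 - 2*x^3/3 - 2*x^2 - 2*x at the endpoints):
  F(1) − F(−1) = -88/15 − (28/15) = -116/15.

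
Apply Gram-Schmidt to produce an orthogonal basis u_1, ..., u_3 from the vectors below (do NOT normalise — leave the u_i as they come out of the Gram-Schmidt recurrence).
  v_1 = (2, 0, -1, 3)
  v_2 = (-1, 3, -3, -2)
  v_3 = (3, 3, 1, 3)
Orthogonal basis:
  u_1 = (2, 0, -1, 3)
  u_2 = (-2/7, 3, -47/14, -13/14)
  u_3 = (305/297, 269/99, 688/297, 26/297)

Apply the Gram-Schmidt recurrence
  u_1 = v_1
  u_i = v_i − Σ_{j<i} ((v_i · u_j) / (u_j · u_j)) · u_j.

Step by step this gives:
  u_1 = (2, 0, -1, 3)
  u_2 = (-2/7, 3, -47/14, -13/14)
  u_3 = (305/297, 269/99, 688/297, 26/297)

Orthogonality check:
  u_2 · u_1 = 0 (should be 0)
  u_3 · u_1 = 0 (should be 0)
  u_3 · u_2 = 0 (should be 0)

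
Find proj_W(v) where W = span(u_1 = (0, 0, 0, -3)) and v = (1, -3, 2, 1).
proj_W(v) = (0, 0, 0, 1)

Set up U = [u_1 | ... | u_1] ∈ R^(4×1). The projector onto W = col(U) is P = U (U^T U)^(-1) U^T.
Compute U^T U =
  [9],
and U^T v = (-3).
Solve U^T U · c = U^T v for the coefficients: c = (-1/3). The projection is proj_W(v) = U c.
Check: (v - proj_W(v)) · u_1 = 0  (should be 0).
Result: proj_W(v) = (0, 0, 0, 1).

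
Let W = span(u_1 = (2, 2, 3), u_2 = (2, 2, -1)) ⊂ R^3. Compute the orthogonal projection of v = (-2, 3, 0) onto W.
proj_W(v) = (1/2, 1/2, 0)

Set up U = [u_1 | ... | u_2] ∈ R^(3×2). The projector onto W = col(U) is P = U (U^T U)^(-1) U^T.
Compute U^T U =
  [17, 5]
  [5, 9],
and U^T v = (2, 2).
Solve U^T U · c = U^T v for the coefficients: c = (1/16, 3/16). The projection is proj_W(v) = U c.
Check: (v - proj_W(v)) · u_1 = 0  (should be 0).
Check: (v - proj_W(v)) · u_2 = 0  (should be 0).
Result: proj_W(v) = (1/2, 1/2, 0).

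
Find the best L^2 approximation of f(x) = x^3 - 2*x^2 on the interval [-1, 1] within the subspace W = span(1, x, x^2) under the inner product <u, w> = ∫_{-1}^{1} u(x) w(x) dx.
g(x) = -2*x^2 + 3*x/5

The best approximation g ∈ W is the orthogonal projection of f onto W. Writing g = a_0 + a_1 x + a_2 x^2, the coefficients solve the normal equations G · a = b where
  G_{ij} = <φ_i, φ_j> and b_i = <f, φ_i>, with φ_0 = 1, φ_1 = x, φ_2 = x^2.
G =
  [2, 0, 2/3]
  [0, 2/3, 0]
  [2/3, 0, 2/5],
b = (-4/3, 2/5, -4/5).
Solving gives a_0 = 0, a_1 = 3/5, a_2 = -2, so
  g(x) = -2*x^2 + 3*x/5.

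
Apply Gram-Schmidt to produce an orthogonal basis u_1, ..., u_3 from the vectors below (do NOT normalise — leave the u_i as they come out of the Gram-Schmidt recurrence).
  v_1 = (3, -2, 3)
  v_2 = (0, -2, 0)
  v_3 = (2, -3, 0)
Orthogonal basis:
  u_1 = (3, -2, 3)
  u_2 = (-6/11, -18/11, -6/11)
  u_3 = (1, 0, -1)

Apply the Gram-Schmidt recurrence
  u_1 = v_1
  u_i = v_i − Σ_{j<i} ((v_i · u_j) / (u_j · u_j)) · u_j.

Step by step this gives:
  u_1 = (3, -2, 3)
  u_2 = (-6/11, -18/11, -6/11)
  u_3 = (1, 0, -1)

Orthogonality check:
  u_2 · u_1 = 0 (should be 0)
  u_3 · u_1 = 0 (should be 0)
  u_3 · u_2 = 0 (should be 0)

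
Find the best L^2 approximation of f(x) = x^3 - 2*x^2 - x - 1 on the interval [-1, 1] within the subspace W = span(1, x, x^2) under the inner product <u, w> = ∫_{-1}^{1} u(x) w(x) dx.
g(x) = -2*x^2 - 2*x/5 - 1

The best approximation g ∈ W is the orthogonal projection of f onto W. Writing g = a_0 + a_1 x + a_2 x^2, the coefficients solve the normal equations G · a = b where
  G_{ij} = <φ_i, φ_j> and b_i = <f, φ_i>, with φ_0 = 1, φ_1 = x, φ_2 = x^2.
G =
  [2, 0, 2/3]
  [0, 2/3, 0]
  [2/3, 0, 2/5],
b = (-10/3, -4/15, -22/15).
Solving gives a_0 = -1, a_1 = -2/5, a_2 = -2, so
  g(x) = -2*x^2 - 2*x/5 - 1.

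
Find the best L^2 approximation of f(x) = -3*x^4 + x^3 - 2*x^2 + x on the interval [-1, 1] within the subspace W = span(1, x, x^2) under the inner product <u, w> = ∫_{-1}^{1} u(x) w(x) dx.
g(x) = -32*x^2/7 + 8*x/5 + 9/35

The best approximation g ∈ W is the orthogonal projection of f onto W. Writing g = a_0 + a_1 x + a_2 x^2, the coefficients solve the normal equations G · a = b where
  G_{ij} = <φ_i, φ_j> and b_i = <f, φ_i>, with φ_0 = 1, φ_1 = x, φ_2 = x^2.
G =
  [2, 0, 2/3]
  [0, 2/3, 0]
  [2/3, 0, 2/5],
b = (-38/15, 16/15, -58/35).
Solving gives a_0 = 9/35, a_1 = 8/5, a_2 = -32/7, so
  g(x) = -32*x^2/7 + 8*x/5 + 9/35.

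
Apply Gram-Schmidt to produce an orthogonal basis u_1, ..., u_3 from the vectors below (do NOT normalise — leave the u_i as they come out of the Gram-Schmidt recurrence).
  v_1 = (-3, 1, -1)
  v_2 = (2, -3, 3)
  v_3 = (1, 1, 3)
Orthogonal basis:
  u_1 = (-3, 1, -1)
  u_2 = (-14/11, -21/11, 21/11)
  u_3 = (0, 2, 2)

Apply the Gram-Schmidt recurrence
  u_1 = v_1
  u_i = v_i − Σ_{j<i} ((v_i · u_j) / (u_j · u_j)) · u_j.

Step by step this gives:
  u_1 = (-3, 1, -1)
  u_2 = (-14/11, -21/11, 21/11)
  u_3 = (0, 2, 2)

Orthogonality check:
  u_2 · u_1 = 0 (should be 0)
  u_3 · u_1 = 0 (should be 0)
  u_3 · u_2 = 0 (should be 0)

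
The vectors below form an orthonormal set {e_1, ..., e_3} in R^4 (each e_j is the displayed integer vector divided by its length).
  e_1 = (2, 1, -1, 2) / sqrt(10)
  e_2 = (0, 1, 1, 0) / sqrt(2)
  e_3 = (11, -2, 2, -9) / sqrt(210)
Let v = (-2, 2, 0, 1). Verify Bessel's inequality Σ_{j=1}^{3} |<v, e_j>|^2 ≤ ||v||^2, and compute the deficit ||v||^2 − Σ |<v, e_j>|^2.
Σ |<v, e_j>|^2 = 47/6; ||v||^2 = 9; deficit = 7/6

Write each e_j = u_j / sqrt(<u_j, u_j>) where u_j is the displayed integer vector. Then <v, e_j> = <v, u_j> / sqrt(<u_j, u_j>), so |<v, e_j>|^2 = <v, u_j>^2 / <u_j, u_j>.
Coefficients: <v, e_1> = 0/sqrt(10), <v, e_2> = 2/sqrt(2), <v, e_3> = -35/sqrt(210).
Square and sum: Σ |<v, e_j>|^2 = 47/6.
Compute ||v||^2 = v·v = 9.
Deficit = 9 − 47/6 = 7/6 ≥ 0, confirming Bessel's inequality. (The deficit equals ||v − Σ <v,e_j> e_j||^2, the squared distance from v to span{e_j}.)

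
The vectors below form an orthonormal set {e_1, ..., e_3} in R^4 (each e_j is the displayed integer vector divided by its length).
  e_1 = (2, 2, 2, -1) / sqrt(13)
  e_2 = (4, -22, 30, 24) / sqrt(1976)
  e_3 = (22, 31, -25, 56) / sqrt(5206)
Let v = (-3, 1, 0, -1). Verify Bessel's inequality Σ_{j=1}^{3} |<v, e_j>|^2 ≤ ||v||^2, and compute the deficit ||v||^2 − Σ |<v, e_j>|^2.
Σ |<v, e_j>|^2 = 546/137; ||v||^2 = 11; deficit = 961/137

Write each e_j = u_j / sqrt(<u_j, u_j>) where u_j is the displayed integer vector. Then <v, e_j> = <v, u_j> / sqrt(<u_j, u_j>), so |<v, e_j>|^2 = <v, u_j>^2 / <u_j, u_j>.
Coefficients: <v, e_1> = -3/sqrt(13), <v, e_2> = -58/sqrt(1976), <v, e_3> = -91/sqrt(5206).
Square and sum: Σ |<v, e_j>|^2 = 546/137.
Compute ||v||^2 = v·v = 11.
Deficit = 11 − 546/137 = 961/137 ≥ 0, confirming Bessel's inequality. (The deficit equals ||v − Σ <v,e_j> e_j||^2, the squared distance from v to span{e_j}.)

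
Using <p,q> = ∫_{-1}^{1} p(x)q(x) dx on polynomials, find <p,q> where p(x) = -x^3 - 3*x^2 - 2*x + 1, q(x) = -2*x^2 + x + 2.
<p,q> = -2/3

Expand the product: p(x)·q(x) = 2*x^5 + 5*x^4 - x^3 - 10*x^2 - 3*x + 2.
∫_{-1}^{1} of each monomial x^k gives [2/(k+1) if k even, 0 if k odd]. Integrating term-by-term (or equivalently evaluating the antiderivative F(x) = x^6/3 + x^5 - x^4/4 - 10*x^3/3 - 3*x^2/2 + 2*x at the endpoints):
  F(1) − F(−1) = -7/4 − (-13/12) = -2/3.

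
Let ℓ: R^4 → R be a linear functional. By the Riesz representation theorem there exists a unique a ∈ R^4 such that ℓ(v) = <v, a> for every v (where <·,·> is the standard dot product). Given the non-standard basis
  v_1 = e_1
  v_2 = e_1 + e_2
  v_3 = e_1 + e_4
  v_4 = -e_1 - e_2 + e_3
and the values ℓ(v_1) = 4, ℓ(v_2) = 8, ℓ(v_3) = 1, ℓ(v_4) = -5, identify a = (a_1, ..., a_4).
a = (4, 4, 3, -3)

Write a = (a_1, ..., a_4) in the standard basis. For each basis vector v_i, ℓ(v_i) = <v_i, a> is a linear equation in the a_j's. Collect the n equations into a matrix system V a = ℓ, where row i of V is v_i (expressed in the standard basis). Since V is invertible (lower-triangular with 1s on the diagonal, up to permutation), solve by back-substitution:
  V =
[[1, 0, 0, 0],
 [1, 1, 0, 0],
 [1, 0, 0, 1],
 [-1, -1, 1, 0]]
  V a = (4, 8, 1, -5)
Solving gives a = (4, 4, 3, -3).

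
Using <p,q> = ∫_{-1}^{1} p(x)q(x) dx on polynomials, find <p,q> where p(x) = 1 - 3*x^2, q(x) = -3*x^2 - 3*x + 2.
<p,q> = 8/5

Expand the product: p(x)·q(x) = 9*x^4 + 9*x^3 - 9*x^2 - 3*x + 2.
∫_{-1}^{1} of each monomial x^k gives [2/(k+1) if k even, 0 if k odd]. Integrating term-by-term (or equivalently evaluating the antiderivative F(x) = 9*x^5/5 + 9*x^4/4 - 3*x^3 - 3*x^2/2 + 2*x at the endpoints):
  F(1) − F(−1) = 31/20 − (-1/20) = 8/5.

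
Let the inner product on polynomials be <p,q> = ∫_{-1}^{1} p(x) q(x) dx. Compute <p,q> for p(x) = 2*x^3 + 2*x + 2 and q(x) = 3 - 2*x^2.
<p,q> = 28/3

Expand the product: p(x)·q(x) = -4*x^5 + 2*x^3 - 4*x^2 + 6*x + 6.
∫_{-1}^{1} of each monomial x^k gives [2/(k+1) if k even, 0 if k odd]. Integrating term-by-term (or equivalently evaluating the antiderivative F(x) = -2*x^6/3 + x^4/2 - 4*x^3/3 + 3*x^2 + 6*x at the endpoints):
  F(1) − F(−1) = 15/2 − (-11/6) = 28/3.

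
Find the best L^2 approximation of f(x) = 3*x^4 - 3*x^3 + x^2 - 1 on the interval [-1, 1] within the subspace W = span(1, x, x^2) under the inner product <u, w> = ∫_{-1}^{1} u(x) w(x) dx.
g(x) = 25*x^2/7 - 9*x/5 - 44/35

The best approximation g ∈ W is the orthogonal projection of f onto W. Writing g = a_0 + a_1 x + a_2 x^2, the coefficients solve the normal equations G · a = b where
  G_{ij} = <φ_i, φ_j> and b_i = <f, φ_i>, with φ_0 = 1, φ_1 = x, φ_2 = x^2.
G =
  [2, 0, 2/3]
  [0, 2/3, 0]
  [2/3, 0, 2/5],
b = (-2/15, -6/5, 62/105).
Solving gives a_0 = -44/35, a_1 = -9/5, a_2 = 25/7, so
  g(x) = 25*x^2/7 - 9*x/5 - 44/35.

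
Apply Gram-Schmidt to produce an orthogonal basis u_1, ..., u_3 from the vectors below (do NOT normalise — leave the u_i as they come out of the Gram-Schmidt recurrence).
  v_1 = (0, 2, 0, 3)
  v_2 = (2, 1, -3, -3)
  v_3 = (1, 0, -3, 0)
Orthogonal basis:
  u_1 = (0, 2, 0, 3)
  u_2 = (2, 27/13, -3, -18/13)
  u_3 = (-18/125, -297/250, -321/250, 99/125)

Apply the Gram-Schmidt recurrence
  u_1 = v_1
  u_i = v_i − Σ_{j<i} ((v_i · u_j) / (u_j · u_j)) · u_j.

Step by step this gives:
  u_1 = (0, 2, 0, 3)
  u_2 = (2, 27/13, -3, -18/13)
  u_3 = (-18/125, -297/250, -321/250, 99/125)

Orthogonality check:
  u_2 · u_1 = 0 (should be 0)
  u_3 · u_1 = 0 (should be 0)
  u_3 · u_2 = 0 (should be 0)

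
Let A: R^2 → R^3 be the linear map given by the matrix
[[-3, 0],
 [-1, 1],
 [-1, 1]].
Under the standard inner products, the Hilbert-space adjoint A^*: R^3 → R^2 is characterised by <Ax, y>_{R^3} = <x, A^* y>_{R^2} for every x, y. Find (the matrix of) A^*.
A^* = A^T =
[[-3, -1, -1],
 [0, 1, 1]]

For real matrices with standard dot products, the defining identity <Ax, y> = <x, A^* y> gives (Ax)^T y = x^T (A^*) y, i.e. x^T A^T y = x^T (A^*) y. Since this holds for all x, y, we must have A^* = A^T. Therefore
A^* =
[[-3, -1, -1],
 [0, 1, 1]].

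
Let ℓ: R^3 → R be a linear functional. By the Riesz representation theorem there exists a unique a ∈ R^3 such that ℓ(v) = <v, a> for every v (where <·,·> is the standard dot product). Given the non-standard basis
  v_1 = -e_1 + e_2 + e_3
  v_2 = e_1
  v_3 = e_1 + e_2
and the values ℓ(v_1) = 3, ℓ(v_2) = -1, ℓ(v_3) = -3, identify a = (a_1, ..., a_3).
a = (-1, -2, 4)

Write a = (a_1, ..., a_3) in the standard basis. For each basis vector v_i, ℓ(v_i) = <v_i, a> is a linear equation in the a_j's. Collect the n equations into a matrix system V a = ℓ, where row i of V is v_i (expressed in the standard basis). Since V is invertible (lower-triangular with 1s on the diagonal, up to permutation), solve by back-substitution:
  V =
[[-1, 1, 1],
 [1, 0, 0],
 [1, 1, 0]]
  V a = (3, -1, -3)
Solving gives a = (-1, -2, 4).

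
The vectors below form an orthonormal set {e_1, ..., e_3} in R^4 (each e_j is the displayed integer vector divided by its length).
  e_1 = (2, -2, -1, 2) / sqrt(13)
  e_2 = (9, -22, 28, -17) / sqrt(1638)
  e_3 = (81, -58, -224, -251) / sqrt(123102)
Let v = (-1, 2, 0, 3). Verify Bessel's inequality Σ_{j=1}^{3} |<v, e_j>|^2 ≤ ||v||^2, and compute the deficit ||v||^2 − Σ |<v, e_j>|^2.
Σ |<v, e_j>|^2 = 13614/977; ||v||^2 = 14; deficit = 64/977

Write each e_j = u_j / sqrt(<u_j, u_j>) where u_j is the displayed integer vector. Then <v, e_j> = <v, u_j> / sqrt(<u_j, u_j>), so |<v, e_j>|^2 = <v, u_j>^2 / <u_j, u_j>.
Coefficients: <v, e_1> = 0/sqrt(13), <v, e_2> = -104/sqrt(1638), <v, e_3> = -950/sqrt(123102).
Square and sum: Σ |<v, e_j>|^2 = 13614/977.
Compute ||v||^2 = v·v = 14.
Deficit = 14 − 13614/977 = 64/977 ≥ 0, confirming Bessel's inequality. (The deficit equals ||v − Σ <v,e_j> e_j||^2, the squared distance from v to span{e_j}.)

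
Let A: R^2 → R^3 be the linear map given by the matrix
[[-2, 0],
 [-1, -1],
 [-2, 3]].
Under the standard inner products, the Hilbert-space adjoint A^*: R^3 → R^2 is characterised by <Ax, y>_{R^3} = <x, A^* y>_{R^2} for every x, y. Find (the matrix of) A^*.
A^* = A^T =
[[-2, -1, -2],
 [0, -1, 3]]

For real matrices with standard dot products, the defining identity <Ax, y> = <x, A^* y> gives (Ax)^T y = x^T (A^*) y, i.e. x^T A^T y = x^T (A^*) y. Since this holds for all x, y, we must have A^* = A^T. Therefore
A^* =
[[-2, -1, -2],
 [0, -1, 3]].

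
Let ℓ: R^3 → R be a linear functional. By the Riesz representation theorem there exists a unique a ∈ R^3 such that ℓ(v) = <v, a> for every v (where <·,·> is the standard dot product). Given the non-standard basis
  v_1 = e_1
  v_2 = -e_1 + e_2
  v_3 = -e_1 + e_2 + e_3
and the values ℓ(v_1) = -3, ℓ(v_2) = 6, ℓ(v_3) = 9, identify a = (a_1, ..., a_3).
a = (-3, 3, 3)

Write a = (a_1, ..., a_3) in the standard basis. For each basis vector v_i, ℓ(v_i) = <v_i, a> is a linear equation in the a_j's. Collect the n equations into a matrix system V a = ℓ, where row i of V is v_i (expressed in the standard basis). Since V is invertible (lower-triangular with 1s on the diagonal, up to permutation), solve by back-substitution:
  V =
[[1, 0, 0],
 [-1, 1, 0],
 [-1, 1, 1]]
  V a = (-3, 6, 9)
Solving gives a = (-3, 3, 3).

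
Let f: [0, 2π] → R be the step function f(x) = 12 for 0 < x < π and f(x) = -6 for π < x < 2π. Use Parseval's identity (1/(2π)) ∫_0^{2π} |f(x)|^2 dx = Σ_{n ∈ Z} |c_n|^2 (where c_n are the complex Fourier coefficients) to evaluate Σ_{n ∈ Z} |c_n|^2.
Σ |c_n|^2 = 90

Parseval equates the L^2 energy of f (normalised by 1/(2π)) with the ℓ^2 sum of its Fourier coefficients: (1/(2π)) ∫_0^{2π} |f|^2 = Σ |c_n|^2.
Compute the left side: (1/(2π)) [∫_0^π 12^2 dx + ∫_π^{2π} (-6)^2 dx] = (1/(2π)) · (144π + 36π) = (144 + 36)/2 = 90.
So Σ_{n ∈ Z} |c_n|^2 = 90.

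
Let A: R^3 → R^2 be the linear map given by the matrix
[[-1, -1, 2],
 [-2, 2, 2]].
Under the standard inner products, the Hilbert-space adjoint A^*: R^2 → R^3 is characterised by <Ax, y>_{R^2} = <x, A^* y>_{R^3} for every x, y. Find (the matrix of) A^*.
A^* = A^T =
[[-1, -2],
 [-1, 2],
 [2, 2]]

For real matrices with standard dot products, the defining identity <Ax, y> = <x, A^* y> gives (Ax)^T y = x^T (A^*) y, i.e. x^T A^T y = x^T (A^*) y. Since this holds for all x, y, we must have A^* = A^T. Therefore
A^* =
[[-1, -2],
 [-1, 2],
 [2, 2]].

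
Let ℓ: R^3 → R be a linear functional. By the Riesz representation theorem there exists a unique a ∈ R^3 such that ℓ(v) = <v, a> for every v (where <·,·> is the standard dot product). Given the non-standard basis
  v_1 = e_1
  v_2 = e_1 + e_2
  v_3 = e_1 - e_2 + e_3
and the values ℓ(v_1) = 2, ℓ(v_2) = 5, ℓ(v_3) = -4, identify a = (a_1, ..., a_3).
a = (2, 3, -3)

Write a = (a_1, ..., a_3) in the standard basis. For each basis vector v_i, ℓ(v_i) = <v_i, a> is a linear equation in the a_j's. Collect the n equations into a matrix system V a = ℓ, where row i of V is v_i (expressed in the standard basis). Since V is invertible (lower-triangular with 1s on the diagonal, up to permutation), solve by back-substitution:
  V =
[[1, 0, 0],
 [1, 1, 0],
 [1, -1, 1]]
  V a = (2, 5, -4)
Solving gives a = (2, 3, -3).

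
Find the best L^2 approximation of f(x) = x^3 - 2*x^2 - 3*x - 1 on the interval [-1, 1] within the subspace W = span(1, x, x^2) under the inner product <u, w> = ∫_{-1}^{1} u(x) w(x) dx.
g(x) = -2*x^2 - 12*x/5 - 1

The best approximation g ∈ W is the orthogonal projection of f onto W. Writing g = a_0 + a_1 x + a_2 x^2, the coefficients solve the normal equations G · a = b where
  G_{ij} = <φ_i, φ_j> and b_i = <f, φ_i>, with φ_0 = 1, φ_1 = x, φ_2 = x^2.
G =
  [2, 0, 2/3]
  [0, 2/3, 0]
  [2/3, 0, 2/5],
b = (-10/3, -8/5, -22/15).
Solving gives a_0 = -1, a_1 = -12/5, a_2 = -2, so
  g(x) = -2*x^2 - 12*x/5 - 1.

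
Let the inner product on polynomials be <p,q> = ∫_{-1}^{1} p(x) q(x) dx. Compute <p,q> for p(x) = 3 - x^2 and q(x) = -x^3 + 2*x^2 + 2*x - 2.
<p,q> = -112/15

Expand the product: p(x)·q(x) = x^5 - 2*x^4 - 5*x^3 + 8*x^2 + 6*x - 6.
∫_{-1}^{1} of each monomial x^k gives [2/(k+1) if k even, 0 if k odd]. Integrating term-by-term (or equivalently evaluating the antiderivative F(x) = x^6/6 - 2*x^5/5 - 5*x^4/4 + 8*x^3/3 + 3*x^2 - 6*x at the endpoints):
  F(1) − F(−1) = -109/60 − (113/20) = -112/15.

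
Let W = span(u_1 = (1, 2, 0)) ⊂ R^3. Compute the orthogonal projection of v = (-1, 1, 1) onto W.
proj_W(v) = (1/5, 2/5, 0)

Set up U = [u_1 | ... | u_1] ∈ R^(3×1). The projector onto W = col(U) is P = U (U^T U)^(-1) U^T.
Compute U^T U =
  [5],
and U^T v = (1).
Solve U^T U · c = U^T v for the coefficients: c = (1/5). The projection is proj_W(v) = U c.
Check: (v - proj_W(v)) · u_1 = 0  (should be 0).
Result: proj_W(v) = (1/5, 2/5, 0).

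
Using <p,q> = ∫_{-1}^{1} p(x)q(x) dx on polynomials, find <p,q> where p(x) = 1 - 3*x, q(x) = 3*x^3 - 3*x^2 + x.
<p,q> = -38/5

Expand the product: p(x)·q(x) = -9*x^4 + 12*x^3 - 6*x^2 + x.
∫_{-1}^{1} of each monomial x^k gives [2/(k+1) if k even, 0 if k odd]. Integrating term-by-term (or equivalently evaluating the antiderivative F(x) = -9*x^5/5 + 3*x^4 - 2*x^3 + x^2/2 at the endpoints):
  F(1) − F(−1) = -3/10 − (73/10) = -38/5.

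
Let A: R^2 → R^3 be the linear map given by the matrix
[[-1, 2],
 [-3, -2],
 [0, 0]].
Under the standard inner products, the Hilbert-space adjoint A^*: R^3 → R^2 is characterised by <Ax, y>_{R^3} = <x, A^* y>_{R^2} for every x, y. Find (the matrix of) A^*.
A^* = A^T =
[[-1, -3, 0],
 [2, -2, 0]]

For real matrices with standard dot products, the defining identity <Ax, y> = <x, A^* y> gives (Ax)^T y = x^T (A^*) y, i.e. x^T A^T y = x^T (A^*) y. Since this holds for all x, y, we must have A^* = A^T. Therefore
A^* =
[[-1, -3, 0],
 [2, -2, 0]].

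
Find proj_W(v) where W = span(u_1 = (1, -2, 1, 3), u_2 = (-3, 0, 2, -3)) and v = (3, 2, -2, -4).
proj_W(v) = (31/46, 68/23, -67/23, -105/46)

Set up U = [u_1 | ... | u_2] ∈ R^(4×2). The projector onto W = col(U) is P = U (U^T U)^(-1) U^T.
Compute U^T U =
  [15, -10]
  [-10, 22],
and U^T v = (-15, -1).
Solve U^T U · c = U^T v for the coefficients: c = (-34/23, -33/46). The projection is proj_W(v) = U c.
Check: (v - proj_W(v)) · u_1 = 0  (should be 0).
Check: (v - proj_W(v)) · u_2 = 0  (should be 0).
Result: proj_W(v) = (31/46, 68/23, -67/23, -105/46).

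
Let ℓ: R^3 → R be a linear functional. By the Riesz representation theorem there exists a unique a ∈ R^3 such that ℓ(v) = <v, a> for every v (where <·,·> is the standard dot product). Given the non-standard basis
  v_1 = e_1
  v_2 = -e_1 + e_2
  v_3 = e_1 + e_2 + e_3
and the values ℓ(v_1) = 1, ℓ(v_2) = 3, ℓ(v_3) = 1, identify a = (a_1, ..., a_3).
a = (1, 4, -4)

Write a = (a_1, ..., a_3) in the standard basis. For each basis vector v_i, ℓ(v_i) = <v_i, a> is a linear equation in the a_j's. Collect the n equations into a matrix system V a = ℓ, where row i of V is v_i (expressed in the standard basis). Since V is invertible (lower-triangular with 1s on the diagonal, up to permutation), solve by back-substitution:
  V =
[[1, 0, 0],
 [-1, 1, 0],
 [1, 1, 1]]
  V a = (1, 3, 1)
Solving gives a = (1, 4, -4).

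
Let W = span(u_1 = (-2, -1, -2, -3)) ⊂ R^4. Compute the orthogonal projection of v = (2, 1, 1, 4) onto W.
proj_W(v) = (19/9, 19/18, 19/9, 19/6)

Set up U = [u_1 | ... | u_1] ∈ R^(4×1). The projector onto W = col(U) is P = U (U^T U)^(-1) U^T.
Compute U^T U =
  [18],
and U^T v = (-19).
Solve U^T U · c = U^T v for the coefficients: c = (-19/18). The projection is proj_W(v) = U c.
Check: (v - proj_W(v)) · u_1 = 0  (should be 0).
Result: proj_W(v) = (19/9, 19/18, 19/9, 19/6).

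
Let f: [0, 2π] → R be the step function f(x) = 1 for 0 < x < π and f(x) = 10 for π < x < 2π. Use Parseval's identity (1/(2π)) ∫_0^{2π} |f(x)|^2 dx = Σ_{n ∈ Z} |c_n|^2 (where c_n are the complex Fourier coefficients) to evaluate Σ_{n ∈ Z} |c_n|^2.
Σ |c_n|^2 = 101/2

Parseval equates the L^2 energy of f (normalised by 1/(2π)) with the ℓ^2 sum of its Fourier coefficients: (1/(2π)) ∫_0^{2π} |f|^2 = Σ |c_n|^2.
Compute the left side: (1/(2π)) [∫_0^π 1^2 dx + ∫_π^{2π} 10^2 dx] = (1/(2π)) · (1π + 100π) = (1 + 100)/2 = 101/2.
So Σ_{n ∈ Z} |c_n|^2 = 101/2.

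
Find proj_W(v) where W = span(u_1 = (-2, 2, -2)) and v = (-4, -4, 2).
proj_W(v) = (2/3, -2/3, 2/3)

Set up U = [u_1 | ... | u_1] ∈ R^(3×1). The projector onto W = col(U) is P = U (U^T U)^(-1) U^T.
Compute U^T U =
  [12],
and U^T v = (-4).
Solve U^T U · c = U^T v for the coefficients: c = (-1/3). The projection is proj_W(v) = U c.
Check: (v - proj_W(v)) · u_1 = 0  (should be 0).
Result: proj_W(v) = (2/3, -2/3, 2/3).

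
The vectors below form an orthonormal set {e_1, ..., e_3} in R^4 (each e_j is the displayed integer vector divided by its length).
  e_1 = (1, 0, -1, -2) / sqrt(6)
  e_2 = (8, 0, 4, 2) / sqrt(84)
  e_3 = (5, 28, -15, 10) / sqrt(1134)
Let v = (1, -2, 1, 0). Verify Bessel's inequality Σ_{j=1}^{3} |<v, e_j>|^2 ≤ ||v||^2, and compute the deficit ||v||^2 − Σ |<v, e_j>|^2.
Σ |<v, e_j>|^2 = 50/9; ||v||^2 = 6; deficit = 4/9

Write each e_j = u_j / sqrt(<u_j, u_j>) where u_j is the displayed integer vector. Then <v, e_j> = <v, u_j> / sqrt(<u_j, u_j>), so |<v, e_j>|^2 = <v, u_j>^2 / <u_j, u_j>.
Coefficients: <v, e_1> = 0/sqrt(6), <v, e_2> = 12/sqrt(84), <v, e_3> = -66/sqrt(1134).
Square and sum: Σ |<v, e_j>|^2 = 50/9.
Compute ||v||^2 = v·v = 6.
Deficit = 6 − 50/9 = 4/9 ≥ 0, confirming Bessel's inequality. (The deficit equals ||v − Σ <v,e_j> e_j||^2, the squared distance from v to span{e_j}.)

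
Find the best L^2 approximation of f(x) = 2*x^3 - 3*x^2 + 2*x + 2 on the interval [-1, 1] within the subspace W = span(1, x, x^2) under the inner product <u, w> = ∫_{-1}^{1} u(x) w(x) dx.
g(x) = -3*x^2 + 16*x/5 + 2

The best approximation g ∈ W is the orthogonal projection of f onto W. Writing g = a_0 + a_1 x + a_2 x^2, the coefficients solve the normal equations G · a = b where
  G_{ij} = <φ_i, φ_j> and b_i = <f, φ_i>, with φ_0 = 1, φ_1 = x, φ_2 = x^2.
G =
  [2, 0, 2/3]
  [0, 2/3, 0]
  [2/3, 0, 2/5],
b = (2, 32/15, 2/15).
Solving gives a_0 = 2, a_1 = 16/5, a_2 = -3, so
  g(x) = -3*x^2 + 16*x/5 + 2.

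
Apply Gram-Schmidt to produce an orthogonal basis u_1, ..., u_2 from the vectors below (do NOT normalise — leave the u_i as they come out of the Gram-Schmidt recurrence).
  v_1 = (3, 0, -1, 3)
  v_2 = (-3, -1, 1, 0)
Orthogonal basis:
  u_1 = (3, 0, -1, 3)
  u_2 = (-27/19, -1, 9/19, 30/19)

Apply the Gram-Schmidt recurrence
  u_1 = v_1
  u_i = v_i − Σ_{j<i} ((v_i · u_j) / (u_j · u_j)) · u_j.

Step by step this gives:
  u_1 = (3, 0, -1, 3)
  u_2 = (-27/19, -1, 9/19, 30/19)

Orthogonality check:
  u_2 · u_1 = 0 (should be 0)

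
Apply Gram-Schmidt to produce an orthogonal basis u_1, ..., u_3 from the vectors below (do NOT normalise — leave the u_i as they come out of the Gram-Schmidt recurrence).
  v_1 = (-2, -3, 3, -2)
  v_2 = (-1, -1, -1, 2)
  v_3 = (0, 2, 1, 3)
Orthogonal basis:
  u_1 = (-2, -3, 3, -2)
  u_2 = (-15/13, -16/13, -10/13, 24/13)
  u_3 = (-27/89, 245/178, 409/178, 150/89)

Apply the Gram-Schmidt recurrence
  u_1 = v_1
  u_i = v_i − Σ_{j<i} ((v_i · u_j) / (u_j · u_j)) · u_j.

Step by step this gives:
  u_1 = (-2, -3, 3, -2)
  u_2 = (-15/13, -16/13, -10/13, 24/13)
  u_3 = (-27/89, 245/178, 409/178, 150/89)

Orthogonality check:
  u_2 · u_1 = 0 (should be 0)
  u_3 · u_1 = 0 (should be 0)
  u_3 · u_2 = 0 (should be 0)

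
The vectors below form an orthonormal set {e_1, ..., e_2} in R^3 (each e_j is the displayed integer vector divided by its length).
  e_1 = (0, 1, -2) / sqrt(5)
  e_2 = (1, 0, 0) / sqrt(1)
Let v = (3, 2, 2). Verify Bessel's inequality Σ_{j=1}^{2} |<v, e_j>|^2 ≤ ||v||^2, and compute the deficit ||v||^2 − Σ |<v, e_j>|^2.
Σ |<v, e_j>|^2 = 49/5; ||v||^2 = 17; deficit = 36/5

Write each e_j = u_j / sqrt(<u_j, u_j>) where u_j is the displayed integer vector. Then <v, e_j> = <v, u_j> / sqrt(<u_j, u_j>), so |<v, e_j>|^2 = <v, u_j>^2 / <u_j, u_j>.
Coefficients: <v, e_1> = -2/sqrt(5), <v, e_2> = 3/sqrt(1).
Square and sum: Σ |<v, e_j>|^2 = 49/5.
Compute ||v||^2 = v·v = 17.
Deficit = 17 − 49/5 = 36/5 ≥ 0, confirming Bessel's inequality. (The deficit equals ||v − Σ <v,e_j> e_j||^2, the squared distance from v to span{e_j}.)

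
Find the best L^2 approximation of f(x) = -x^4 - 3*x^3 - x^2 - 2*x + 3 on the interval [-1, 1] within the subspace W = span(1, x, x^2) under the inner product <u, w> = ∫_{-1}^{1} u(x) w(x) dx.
g(x) = -13*x^2/7 - 19*x/5 + 108/35

The best approximation g ∈ W is the orthogonal projection of f onto W. Writing g = a_0 + a_1 x + a_2 x^2, the coefficients solve the normal equations G · a = b where
  G_{ij} = <φ_i, φ_j> and b_i = <f, φ_i>, with φ_0 = 1, φ_1 = x, φ_2 = x^2.
G =
  [2, 0, 2/3]
  [0, 2/3, 0]
  [2/3, 0, 2/5],
b = (74/15, -38/15, 46/35).
Solving gives a_0 = 108/35, a_1 = -19/5, a_2 = -13/7, so
  g(x) = -13*x^2/7 - 19*x/5 + 108/35.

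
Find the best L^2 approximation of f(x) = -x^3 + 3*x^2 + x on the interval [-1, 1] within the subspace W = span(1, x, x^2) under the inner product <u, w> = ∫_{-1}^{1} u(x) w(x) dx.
g(x) = 3*x^2 + 2*x/5

The best approximation g ∈ W is the orthogonal projection of f onto W. Writing g = a_0 + a_1 x + a_2 x^2, the coefficients solve the normal equations G · a = b where
  G_{ij} = <φ_i, φ_j> and b_i = <f, φ_i>, with φ_0 = 1, φ_1 = x, φ_2 = x^2.
G =
  [2, 0, 2/3]
  [0, 2/3, 0]
  [2/3, 0, 2/5],
b = (2, 4/15, 6/5).
Solving gives a_0 = 0, a_1 = 2/5, a_2 = 3, so
  g(x) = 3*x^2 + 2*x/5.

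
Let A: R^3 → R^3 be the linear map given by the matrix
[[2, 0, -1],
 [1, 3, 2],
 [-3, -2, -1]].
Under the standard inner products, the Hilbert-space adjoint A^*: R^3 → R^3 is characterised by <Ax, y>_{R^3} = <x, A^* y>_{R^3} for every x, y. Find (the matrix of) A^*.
A^* = A^T =
[[2, 1, -3],
 [0, 3, -2],
 [-1, 2, -1]]

For real matrices with standard dot products, the defining identity <Ax, y> = <x, A^* y> gives (Ax)^T y = x^T (A^*) y, i.e. x^T A^T y = x^T (A^*) y. Since this holds for all x, y, we must have A^* = A^T. Therefore
A^* =
[[2, 1, -3],
 [0, 3, -2],
 [-1, 2, -1]].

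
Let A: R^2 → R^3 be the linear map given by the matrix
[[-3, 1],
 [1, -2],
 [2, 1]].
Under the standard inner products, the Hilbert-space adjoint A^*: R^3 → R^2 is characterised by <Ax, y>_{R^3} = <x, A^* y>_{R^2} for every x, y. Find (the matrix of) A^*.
A^* = A^T =
[[-3, 1, 2],
 [1, -2, 1]]

For real matrices with standard dot products, the defining identity <Ax, y> = <x, A^* y> gives (Ax)^T y = x^T (A^*) y, i.e. x^T A^T y = x^T (A^*) y. Since this holds for all x, y, we must have A^* = A^T. Therefore
A^* =
[[-3, 1, 2],
 [1, -2, 1]].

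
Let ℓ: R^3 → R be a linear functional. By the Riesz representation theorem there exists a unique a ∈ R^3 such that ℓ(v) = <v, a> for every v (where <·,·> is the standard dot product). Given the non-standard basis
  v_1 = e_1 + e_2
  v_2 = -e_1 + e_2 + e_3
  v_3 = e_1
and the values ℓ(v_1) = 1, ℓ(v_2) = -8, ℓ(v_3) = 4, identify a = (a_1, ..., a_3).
a = (4, -3, -1)

Write a = (a_1, ..., a_3) in the standard basis. For each basis vector v_i, ℓ(v_i) = <v_i, a> is a linear equation in the a_j's. Collect the n equations into a matrix system V a = ℓ, where row i of V is v_i (expressed in the standard basis). Since V is invertible (lower-triangular with 1s on the diagonal, up to permutation), solve by back-substitution:
  V =
[[1, 1, 0],
 [-1, 1, 1],
 [1, 0, 0]]
  V a = (1, -8, 4)
Solving gives a = (4, -3, -1).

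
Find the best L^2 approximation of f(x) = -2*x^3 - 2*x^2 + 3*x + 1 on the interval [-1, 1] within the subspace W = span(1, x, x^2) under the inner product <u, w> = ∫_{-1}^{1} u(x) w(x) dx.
g(x) = -2*x^2 + 9*x/5 + 1

The best approximation g ∈ W is the orthogonal projection of f onto W. Writing g = a_0 + a_1 x + a_2 x^2, the coefficients solve the normal equations G · a = b where
  G_{ij} = <φ_i, φ_j> and b_i = <f, φ_i>, with φ_0 = 1, φ_1 = x, φ_2 = x^2.
G =
  [2, 0, 2/3]
  [0, 2/3, 0]
  [2/3, 0, 2/5],
b = (2/3, 6/5, -2/15).
Solving gives a_0 = 1, a_1 = 9/5, a_2 = -2, so
  g(x) = -2*x^2 + 9*x/5 + 1.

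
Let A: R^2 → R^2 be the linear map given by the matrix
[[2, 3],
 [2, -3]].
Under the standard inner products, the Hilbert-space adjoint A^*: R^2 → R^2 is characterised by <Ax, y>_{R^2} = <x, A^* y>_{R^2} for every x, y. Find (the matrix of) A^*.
A^* = A^T =
[[2, 2],
 [3, -3]]

For real matrices with standard dot products, the defining identity <Ax, y> = <x, A^* y> gives (Ax)^T y = x^T (A^*) y, i.e. x^T A^T y = x^T (A^*) y. Since this holds for all x, y, we must have A^* = A^T. Therefore
A^* =
[[2, 2],
 [3, -3]].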